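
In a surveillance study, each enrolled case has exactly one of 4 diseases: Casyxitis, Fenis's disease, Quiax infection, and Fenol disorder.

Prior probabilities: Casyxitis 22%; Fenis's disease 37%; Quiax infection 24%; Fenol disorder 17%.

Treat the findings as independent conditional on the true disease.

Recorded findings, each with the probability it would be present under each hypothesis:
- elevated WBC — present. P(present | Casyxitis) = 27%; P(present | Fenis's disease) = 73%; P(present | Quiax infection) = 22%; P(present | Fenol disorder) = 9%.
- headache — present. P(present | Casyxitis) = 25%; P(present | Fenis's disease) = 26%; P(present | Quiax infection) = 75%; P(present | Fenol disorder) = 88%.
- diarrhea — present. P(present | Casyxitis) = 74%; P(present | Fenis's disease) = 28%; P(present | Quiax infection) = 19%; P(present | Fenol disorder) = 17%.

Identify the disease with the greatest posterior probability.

By Bayes' rule with conditional independence, the unnormalized weight for each hypothesis is prior × ∏ likelihoods:
  Casyxitis: 0.22 × 0.27 × 0.25 × 0.74 = 0.010989
  Fenis's disease: 0.37 × 0.73 × 0.26 × 0.28 = 0.019663
  Quiax infection: 0.24 × 0.22 × 0.75 × 0.19 = 0.007524
  Fenol disorder: 0.17 × 0.09 × 0.88 × 0.17 = 0.0022889
The unnormalized weights sum to 0.040465.
P(Casyxitis | evidence) ≈ 0.010989 / 0.040465 ≈ 0.272
P(Fenis's disease | evidence) ≈ 0.019663 / 0.040465 ≈ 0.486
P(Quiax infection | evidence) ≈ 0.007524 / 0.040465 ≈ 0.186
P(Fenol disorder | evidence) ≈ 0.0022889 / 0.040465 ≈ 0.057
The largest is 0.486, so Fenis's disease is most probable.

Fenis's disease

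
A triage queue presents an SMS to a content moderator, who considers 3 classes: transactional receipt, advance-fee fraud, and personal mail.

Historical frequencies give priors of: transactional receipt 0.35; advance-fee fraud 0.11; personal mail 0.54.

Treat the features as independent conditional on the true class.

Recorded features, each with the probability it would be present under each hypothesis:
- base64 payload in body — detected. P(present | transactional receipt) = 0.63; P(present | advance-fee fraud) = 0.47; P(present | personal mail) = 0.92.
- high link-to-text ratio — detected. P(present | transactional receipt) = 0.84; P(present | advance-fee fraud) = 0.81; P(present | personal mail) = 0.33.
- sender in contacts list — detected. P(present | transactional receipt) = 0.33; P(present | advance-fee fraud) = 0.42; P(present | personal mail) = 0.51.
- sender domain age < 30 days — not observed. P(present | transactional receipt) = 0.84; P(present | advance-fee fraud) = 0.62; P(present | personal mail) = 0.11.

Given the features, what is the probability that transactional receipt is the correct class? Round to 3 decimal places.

0.108

For each hypothesis, the unnormalized posterior weight is prior × product of the feature likelihoods (using 1 − P(present | H) for each absent feature):
  transactional receipt: 0.35 × 0.63 × 0.84 × 0.33 × (1 − 0.84) = 0.0097796
  advance-fee fraud: 0.11 × 0.47 × 0.81 × 0.42 × (1 − 0.62) = 0.0066836
  personal mail: 0.54 × 0.92 × 0.33 × 0.51 × (1 − 0.11) = 0.074414
Normalizing constant Z = 0.0097796 + 0.0066836 + 0.074414 = 0.090877.
P(transactional receipt | evidence) = 0.0097796 / 0.090877 ≈ 0.108.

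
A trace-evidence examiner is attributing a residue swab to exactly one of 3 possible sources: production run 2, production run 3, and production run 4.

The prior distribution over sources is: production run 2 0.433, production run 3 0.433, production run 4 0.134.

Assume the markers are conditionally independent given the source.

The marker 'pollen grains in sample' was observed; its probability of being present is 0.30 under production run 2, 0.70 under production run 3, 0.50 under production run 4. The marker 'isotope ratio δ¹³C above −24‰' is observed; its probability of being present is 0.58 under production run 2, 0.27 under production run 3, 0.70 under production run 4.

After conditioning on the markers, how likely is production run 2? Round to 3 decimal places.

0.369

By Bayes' rule with conditional independence, the unnormalized weight for each hypothesis is prior × ∏ likelihoods:
  production run 2: 0.433 × 0.30 × 0.58 = 0.075342
  production run 3: 0.433 × 0.70 × 0.27 = 0.081837
  production run 4: 0.134 × 0.50 × 0.70 = 0.0469
Marginal likelihood of the evidence = 0.20408.
P(production run 2 | evidence) = 0.075342 / 0.20408 ≈ 0.369.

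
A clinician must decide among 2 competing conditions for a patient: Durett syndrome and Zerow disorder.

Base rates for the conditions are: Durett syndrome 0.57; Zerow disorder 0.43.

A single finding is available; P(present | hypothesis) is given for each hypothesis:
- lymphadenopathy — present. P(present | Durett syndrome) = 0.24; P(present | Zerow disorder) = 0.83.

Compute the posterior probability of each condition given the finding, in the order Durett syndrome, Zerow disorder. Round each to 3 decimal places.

0.277, 0.723

By Bayes' rule, the unnormalized weight for each hypothesis is prior × likelihood:
  Durett syndrome: 0.57 × 0.24 = 0.1368
  Zerow disorder: 0.43 × 0.83 = 0.3569
Normalizing constant Z = 0.1368 + 0.3569 = 0.4937.
P(Durett syndrome | evidence) = 0.1368 / 0.4937 ≈ 0.277
P(Zerow disorder | evidence) = 0.3569 / 0.4937 ≈ 0.723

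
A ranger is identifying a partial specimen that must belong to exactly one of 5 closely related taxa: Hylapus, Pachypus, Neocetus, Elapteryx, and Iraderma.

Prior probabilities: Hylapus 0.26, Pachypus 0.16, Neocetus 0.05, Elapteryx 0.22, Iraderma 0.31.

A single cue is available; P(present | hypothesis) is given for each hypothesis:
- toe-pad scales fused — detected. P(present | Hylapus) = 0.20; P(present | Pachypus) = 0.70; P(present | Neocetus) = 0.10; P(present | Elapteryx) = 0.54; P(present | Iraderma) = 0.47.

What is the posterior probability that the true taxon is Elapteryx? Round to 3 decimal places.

Multiply each prior by the likelihood of the cue:
  Hylapus: 0.26 × 0.20 = 0.052
  Pachypus: 0.16 × 0.70 = 0.112
  Neocetus: 0.05 × 0.10 = 0.005
  Elapteryx: 0.22 × 0.54 = 0.1188
  Iraderma: 0.31 × 0.47 = 0.1457
The unnormalized weights sum to 0.4335.
P(Elapteryx | evidence) = 0.1188 / 0.4335 ≈ 0.274.

0.274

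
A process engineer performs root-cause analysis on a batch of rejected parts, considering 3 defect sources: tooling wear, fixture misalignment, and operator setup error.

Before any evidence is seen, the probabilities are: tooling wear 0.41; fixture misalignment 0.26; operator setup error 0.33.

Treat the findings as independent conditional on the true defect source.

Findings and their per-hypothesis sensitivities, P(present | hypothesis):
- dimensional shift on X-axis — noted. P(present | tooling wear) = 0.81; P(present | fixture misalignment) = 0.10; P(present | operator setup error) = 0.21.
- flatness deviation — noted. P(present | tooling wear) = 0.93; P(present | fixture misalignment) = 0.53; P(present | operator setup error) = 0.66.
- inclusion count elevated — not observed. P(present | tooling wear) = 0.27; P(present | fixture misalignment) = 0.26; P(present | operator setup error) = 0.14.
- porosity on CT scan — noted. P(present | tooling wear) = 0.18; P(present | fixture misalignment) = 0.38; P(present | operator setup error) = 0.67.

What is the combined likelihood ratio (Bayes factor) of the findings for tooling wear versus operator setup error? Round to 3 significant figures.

1.24

The Bayes factor is the ratio of the joint likelihoods of the evidence pattern under the two hypotheses (using 1 − P(present | H) for each absent finding).
  tooling wear: 0.81 × 0.93 × (1 − 0.27) × 0.18 = 0.098984
  operator setup error: 0.21 × 0.66 × (1 − 0.14) × 0.67 = 0.079861
Bayes factor = 0.098984 / 0.079861 ≈ 1.24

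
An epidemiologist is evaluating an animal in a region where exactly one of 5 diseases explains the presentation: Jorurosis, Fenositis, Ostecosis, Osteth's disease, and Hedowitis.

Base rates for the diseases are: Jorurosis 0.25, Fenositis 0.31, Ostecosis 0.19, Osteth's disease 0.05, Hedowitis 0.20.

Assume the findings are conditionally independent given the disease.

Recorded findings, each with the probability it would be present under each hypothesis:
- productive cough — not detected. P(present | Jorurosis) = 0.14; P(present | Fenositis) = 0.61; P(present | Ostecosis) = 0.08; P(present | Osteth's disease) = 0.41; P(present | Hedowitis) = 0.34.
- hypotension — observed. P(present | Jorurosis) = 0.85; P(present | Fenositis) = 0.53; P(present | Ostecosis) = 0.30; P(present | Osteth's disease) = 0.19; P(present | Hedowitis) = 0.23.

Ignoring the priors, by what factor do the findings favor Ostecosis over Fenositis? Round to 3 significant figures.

The Bayes factor is the ratio of the joint likelihoods of the evidence pattern under the two hypotheses (using 1 − P(present | H) for each absent finding).
  Ostecosis: (1 − 0.08) × 0.30 = 0.276
  Fenositis: (1 − 0.61) × 0.53 = 0.2067
Bayes factor = 0.276 / 0.2067 ≈ 1.34

1.34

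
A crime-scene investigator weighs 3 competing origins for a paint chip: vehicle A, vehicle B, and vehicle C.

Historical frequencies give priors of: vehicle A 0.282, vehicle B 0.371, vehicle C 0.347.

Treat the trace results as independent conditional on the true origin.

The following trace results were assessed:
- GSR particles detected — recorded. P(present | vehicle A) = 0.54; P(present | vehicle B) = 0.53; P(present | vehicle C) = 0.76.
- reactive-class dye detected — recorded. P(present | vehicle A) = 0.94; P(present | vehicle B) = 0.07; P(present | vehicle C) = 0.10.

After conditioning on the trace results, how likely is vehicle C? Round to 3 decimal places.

0.144

By Bayes' rule with conditional independence, the unnormalized weight for each hypothesis is prior × ∏ likelihoods:
  vehicle A: 0.282 × 0.54 × 0.94 = 0.14314
  vehicle B: 0.371 × 0.53 × 0.07 = 0.013764
  vehicle C: 0.347 × 0.76 × 0.10 = 0.026372
Normalizing constant Z = 0.14314 + 0.013764 + 0.026372 = 0.18328.
P(vehicle C | evidence) = 0.026372 / 0.18328 ≈ 0.144.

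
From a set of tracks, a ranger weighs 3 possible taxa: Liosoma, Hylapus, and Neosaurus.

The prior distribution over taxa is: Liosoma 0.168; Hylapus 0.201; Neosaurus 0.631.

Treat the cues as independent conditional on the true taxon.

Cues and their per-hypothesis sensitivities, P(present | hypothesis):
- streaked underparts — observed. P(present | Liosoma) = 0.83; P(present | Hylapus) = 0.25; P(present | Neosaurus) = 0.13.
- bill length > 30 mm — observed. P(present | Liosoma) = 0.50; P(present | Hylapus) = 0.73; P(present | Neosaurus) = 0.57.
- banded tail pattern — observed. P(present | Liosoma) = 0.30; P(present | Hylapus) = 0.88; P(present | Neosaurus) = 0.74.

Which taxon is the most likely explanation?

For each hypothesis, the unnormalized posterior weight is prior × product of the cue likelihoods:
  Liosoma: 0.168 × 0.83 × 0.50 × 0.30 = 0.020916
  Hylapus: 0.201 × 0.25 × 0.73 × 0.88 = 0.032281
  Neosaurus: 0.631 × 0.13 × 0.57 × 0.74 = 0.0346
Normalizing constant Z = 0.020916 + 0.032281 + 0.0346 = 0.087797.
P(Liosoma | evidence) ≈ 0.020916 / 0.087797 ≈ 0.238
P(Hylapus | evidence) ≈ 0.032281 / 0.087797 ≈ 0.368
P(Neosaurus | evidence) ≈ 0.0346 / 0.087797 ≈ 0.394
The largest is 0.394, so Neosaurus is most probable.

Neosaurus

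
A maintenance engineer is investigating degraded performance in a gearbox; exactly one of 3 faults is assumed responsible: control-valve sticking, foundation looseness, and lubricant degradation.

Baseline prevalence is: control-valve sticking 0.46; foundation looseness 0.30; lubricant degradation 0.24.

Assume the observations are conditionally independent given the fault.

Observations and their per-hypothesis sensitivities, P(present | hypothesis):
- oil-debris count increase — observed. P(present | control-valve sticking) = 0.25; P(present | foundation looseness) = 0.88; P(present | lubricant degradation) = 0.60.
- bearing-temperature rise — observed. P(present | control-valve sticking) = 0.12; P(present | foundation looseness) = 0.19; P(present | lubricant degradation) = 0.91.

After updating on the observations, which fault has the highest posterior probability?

By Bayes' rule with conditional independence, the unnormalized weight for each hypothesis is prior × ∏ likelihoods:
  control-valve sticking: 0.46 × 0.25 × 0.12 = 0.0138
  foundation looseness: 0.30 × 0.88 × 0.19 = 0.05016
  lubricant degradation: 0.24 × 0.60 × 0.91 = 0.13104
Normalizing constant Z = 0.0138 + 0.05016 + 0.13104 = 0.195.
P(control-valve sticking | evidence) ≈ 0.0138 / 0.195 ≈ 0.071
P(foundation looseness | evidence) ≈ 0.05016 / 0.195 ≈ 0.257
P(lubricant degradation | evidence) ≈ 0.13104 / 0.195 ≈ 0.672
The largest is 0.672, so lubricant degradation is most probable.

lubricant degradation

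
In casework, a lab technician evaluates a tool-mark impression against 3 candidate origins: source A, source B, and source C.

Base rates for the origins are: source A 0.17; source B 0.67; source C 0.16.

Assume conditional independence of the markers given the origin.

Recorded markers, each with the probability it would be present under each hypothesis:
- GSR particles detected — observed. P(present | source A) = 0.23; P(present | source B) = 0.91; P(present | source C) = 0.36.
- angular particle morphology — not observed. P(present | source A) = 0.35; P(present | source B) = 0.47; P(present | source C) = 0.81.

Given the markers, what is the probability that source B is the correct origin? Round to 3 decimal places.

By Bayes' rule with conditional independence, the unnormalized weight for each hypothesis is prior × ∏ likelihoods (using 1 − P(present | H) for each absent marker):
  source A: 0.17 × 0.23 × (1 − 0.35) = 0.025415
  source B: 0.67 × 0.91 × (1 − 0.47) = 0.32314
  source C: 0.16 × 0.36 × (1 − 0.81) = 0.010944
The unnormalized weights sum to 0.3595.
P(source B | evidence) = 0.32314 / 0.3595 ≈ 0.899.

0.899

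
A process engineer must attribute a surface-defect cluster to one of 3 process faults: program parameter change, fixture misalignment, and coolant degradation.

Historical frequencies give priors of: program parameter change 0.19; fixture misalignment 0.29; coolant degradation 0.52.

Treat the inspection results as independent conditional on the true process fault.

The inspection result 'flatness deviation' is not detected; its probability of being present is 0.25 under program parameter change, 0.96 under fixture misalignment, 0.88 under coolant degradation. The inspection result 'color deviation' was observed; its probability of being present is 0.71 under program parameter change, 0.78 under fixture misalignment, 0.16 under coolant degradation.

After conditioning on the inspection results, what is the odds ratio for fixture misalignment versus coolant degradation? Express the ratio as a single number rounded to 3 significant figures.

0.906

Posterior odds equal prior odds times the likelihood ratio; only the two competing hypotheses matter (using 1 − P(present | H) for each absent inspection result).
  fixture misalignment: 0.29 × (1 − 0.96) × 0.78 = 0.009048
  coolant degradation: 0.52 × (1 − 0.88) × 0.16 = 0.009984
Posterior odds = 0.009048 / 0.009984 ≈ 0.906.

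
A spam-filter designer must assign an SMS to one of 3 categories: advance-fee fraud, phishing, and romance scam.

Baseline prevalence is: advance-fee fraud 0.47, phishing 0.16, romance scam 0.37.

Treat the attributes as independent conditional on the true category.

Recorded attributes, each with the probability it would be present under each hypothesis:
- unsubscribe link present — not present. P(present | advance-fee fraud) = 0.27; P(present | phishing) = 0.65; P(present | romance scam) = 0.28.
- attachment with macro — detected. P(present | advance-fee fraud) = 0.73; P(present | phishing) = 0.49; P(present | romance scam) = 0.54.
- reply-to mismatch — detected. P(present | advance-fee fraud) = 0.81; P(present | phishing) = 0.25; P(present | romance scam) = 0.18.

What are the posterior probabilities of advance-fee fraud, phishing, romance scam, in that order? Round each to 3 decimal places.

For each hypothesis, the unnormalized posterior weight is prior × product of the attribute likelihoods (using 1 − P(present | H) for each absent attribute):
  advance-fee fraud: 0.47 × (1 − 0.27) × 0.73 × 0.81 = 0.20288
  phishing: 0.16 × (1 − 0.65) × 0.49 × 0.25 = 0.00686
  romance scam: 0.37 × (1 − 0.28) × 0.54 × 0.18 = 0.025894
The unnormalized weights sum to 0.23563.
P(advance-fee fraud | evidence) = 0.20288 / 0.23563 ≈ 0.861
P(phishing | evidence) = 0.00686 / 0.23563 ≈ 0.029
P(romance scam | evidence) = 0.025894 / 0.23563 ≈ 0.110

0.861, 0.029, 0.110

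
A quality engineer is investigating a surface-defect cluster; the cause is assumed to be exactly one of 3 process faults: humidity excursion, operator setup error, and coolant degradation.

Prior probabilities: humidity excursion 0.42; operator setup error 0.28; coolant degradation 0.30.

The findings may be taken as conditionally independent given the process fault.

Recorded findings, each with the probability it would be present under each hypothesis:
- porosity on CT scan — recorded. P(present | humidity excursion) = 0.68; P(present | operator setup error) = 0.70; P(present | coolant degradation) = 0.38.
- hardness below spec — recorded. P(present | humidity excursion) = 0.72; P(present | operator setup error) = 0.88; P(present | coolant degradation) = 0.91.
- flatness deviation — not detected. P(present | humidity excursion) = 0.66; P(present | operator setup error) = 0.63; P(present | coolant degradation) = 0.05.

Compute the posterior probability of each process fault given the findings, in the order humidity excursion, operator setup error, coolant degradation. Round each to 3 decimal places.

0.301, 0.275, 0.424

Multiply each prior by the joint likelihood of the evidence pattern (using 1 − P(present | H) for each absent finding):
  humidity excursion: 0.42 × 0.68 × 0.72 × (1 − 0.66) = 0.069915
  operator setup error: 0.28 × 0.70 × 0.88 × (1 − 0.63) = 0.063818
  coolant degradation: 0.30 × 0.38 × 0.91 × (1 − 0.05) = 0.098553
Normalizing constant Z = 0.069915 + 0.063818 + 0.098553 = 0.23229.
P(humidity excursion | evidence) = 0.069915 / 0.23229 ≈ 0.301
P(operator setup error | evidence) = 0.063818 / 0.23229 ≈ 0.275
P(coolant degradation | evidence) = 0.098553 / 0.23229 ≈ 0.424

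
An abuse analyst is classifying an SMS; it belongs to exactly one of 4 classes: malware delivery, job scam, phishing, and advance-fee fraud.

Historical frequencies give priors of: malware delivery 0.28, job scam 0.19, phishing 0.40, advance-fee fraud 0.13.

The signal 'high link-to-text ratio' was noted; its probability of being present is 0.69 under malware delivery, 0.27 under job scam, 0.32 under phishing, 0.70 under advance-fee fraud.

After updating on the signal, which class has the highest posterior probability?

For each hypothesis, the unnormalized posterior weight is prior × likelihood:
  malware delivery: 0.28 × 0.69 = 0.1932
  job scam: 0.19 × 0.27 = 0.0513
  phishing: 0.40 × 0.32 = 0.128
  advance-fee fraud: 0.13 × 0.70 = 0.091
The unnormalized weights sum to 0.4635.
P(malware delivery | evidence) ≈ 0.1932 / 0.4635 ≈ 0.417
P(job scam | evidence) ≈ 0.0513 / 0.4635 ≈ 0.111
P(phishing | evidence) ≈ 0.128 / 0.4635 ≈ 0.276
P(advance-fee fraud | evidence) ≈ 0.091 / 0.4635 ≈ 0.196
The largest is 0.417, so malware delivery is most probable.

malware delivery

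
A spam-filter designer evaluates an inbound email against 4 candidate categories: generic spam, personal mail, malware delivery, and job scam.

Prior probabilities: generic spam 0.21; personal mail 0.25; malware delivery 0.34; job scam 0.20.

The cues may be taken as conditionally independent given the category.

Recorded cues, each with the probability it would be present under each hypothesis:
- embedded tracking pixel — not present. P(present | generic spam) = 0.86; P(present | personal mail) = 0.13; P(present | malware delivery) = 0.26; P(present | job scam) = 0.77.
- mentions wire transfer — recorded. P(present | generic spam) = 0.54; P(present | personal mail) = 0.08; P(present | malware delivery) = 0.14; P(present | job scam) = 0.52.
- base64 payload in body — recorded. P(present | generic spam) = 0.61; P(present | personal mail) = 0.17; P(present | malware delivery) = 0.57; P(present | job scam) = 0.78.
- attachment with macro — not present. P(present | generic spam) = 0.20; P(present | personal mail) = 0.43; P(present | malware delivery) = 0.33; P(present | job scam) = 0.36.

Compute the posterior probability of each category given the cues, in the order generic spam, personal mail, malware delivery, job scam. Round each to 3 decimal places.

0.222, 0.048, 0.386, 0.343

By Bayes' rule with conditional independence, the unnormalized weight for each hypothesis is prior × ∏ likelihoods (using 1 − P(present | H) for each absent cue):
  generic spam: 0.21 × (1 − 0.86) × 0.54 × 0.61 × (1 − 0.20) = 0.0077475
  personal mail: 0.25 × (1 − 0.13) × 0.08 × 0.17 × (1 − 0.43) = 0.0016861
  malware delivery: 0.34 × (1 − 0.26) × 0.14 × 0.57 × (1 − 0.33) = 0.013452
  job scam: 0.20 × (1 − 0.77) × 0.52 × 0.78 × (1 − 0.36) = 0.011941
The unnormalized weights sum to 0.034826.
P(generic spam | evidence) = 0.0077475 / 0.034826 ≈ 0.222
P(personal mail | evidence) = 0.0016861 / 0.034826 ≈ 0.048
P(malware delivery | evidence) = 0.013452 / 0.034826 ≈ 0.386
P(job scam | evidence) = 0.011941 / 0.034826 ≈ 0.343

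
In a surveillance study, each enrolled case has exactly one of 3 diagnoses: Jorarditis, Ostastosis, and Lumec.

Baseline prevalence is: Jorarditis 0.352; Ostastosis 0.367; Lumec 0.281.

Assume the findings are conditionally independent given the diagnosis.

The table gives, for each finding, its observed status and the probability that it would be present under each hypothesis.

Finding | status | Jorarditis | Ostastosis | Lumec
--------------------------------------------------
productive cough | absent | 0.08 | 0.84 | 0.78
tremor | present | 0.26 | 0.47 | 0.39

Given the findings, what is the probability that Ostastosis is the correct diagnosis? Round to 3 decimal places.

0.203

Multiply each prior by the joint likelihood of the evidence pattern (using 1 − P(present | H) for each absent finding):
  Jorarditis: 0.352 × (1 − 0.08) × 0.26 = 0.084198
  Ostastosis: 0.367 × (1 − 0.84) × 0.47 = 0.027598
  Lumec: 0.281 × (1 − 0.78) × 0.39 = 0.02411
The unnormalized weights sum to 0.13591.
P(Ostastosis | evidence) = 0.027598 / 0.13591 ≈ 0.203.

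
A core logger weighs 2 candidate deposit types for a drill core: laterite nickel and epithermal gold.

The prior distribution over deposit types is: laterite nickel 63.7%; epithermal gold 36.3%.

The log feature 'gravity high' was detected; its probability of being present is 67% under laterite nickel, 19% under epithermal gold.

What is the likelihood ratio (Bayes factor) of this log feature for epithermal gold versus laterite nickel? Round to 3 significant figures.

Likelihood of this log feature under each hypothesis:
  epithermal gold: 0.19
  laterite nickel: 0.67
Bayes factor = 0.19 / 0.67 ≈ 0.284

0.284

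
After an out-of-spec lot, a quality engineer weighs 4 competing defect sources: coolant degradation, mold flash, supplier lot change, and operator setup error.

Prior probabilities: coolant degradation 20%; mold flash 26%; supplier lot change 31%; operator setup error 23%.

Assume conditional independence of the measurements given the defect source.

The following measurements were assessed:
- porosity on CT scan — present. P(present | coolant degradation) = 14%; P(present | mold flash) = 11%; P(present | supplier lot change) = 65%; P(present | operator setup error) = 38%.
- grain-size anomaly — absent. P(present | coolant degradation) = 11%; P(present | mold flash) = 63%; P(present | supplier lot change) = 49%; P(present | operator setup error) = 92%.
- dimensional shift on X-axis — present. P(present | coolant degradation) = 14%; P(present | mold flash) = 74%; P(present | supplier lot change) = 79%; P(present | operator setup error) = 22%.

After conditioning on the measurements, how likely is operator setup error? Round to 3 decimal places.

0.016

For each hypothesis, the unnormalized posterior weight is prior × product of the measurement likelihoods (using 1 − P(present | H) for each absent measurement):
  coolant degradation: 0.20 × 0.14 × (1 − 0.11) × 0.14 = 0.0034888
  mold flash: 0.26 × 0.11 × (1 − 0.63) × 0.74 = 0.0078307
  supplier lot change: 0.31 × 0.65 × (1 − 0.49) × 0.79 = 0.081184
  operator setup error: 0.23 × 0.38 × (1 − 0.92) × 0.22 = 0.0015382
Normalizing constant Z = 0.0034888 + 0.0078307 + 0.081184 + 0.0015382 = 0.094042.
P(operator setup error | evidence) = 0.0015382 / 0.094042 ≈ 0.016.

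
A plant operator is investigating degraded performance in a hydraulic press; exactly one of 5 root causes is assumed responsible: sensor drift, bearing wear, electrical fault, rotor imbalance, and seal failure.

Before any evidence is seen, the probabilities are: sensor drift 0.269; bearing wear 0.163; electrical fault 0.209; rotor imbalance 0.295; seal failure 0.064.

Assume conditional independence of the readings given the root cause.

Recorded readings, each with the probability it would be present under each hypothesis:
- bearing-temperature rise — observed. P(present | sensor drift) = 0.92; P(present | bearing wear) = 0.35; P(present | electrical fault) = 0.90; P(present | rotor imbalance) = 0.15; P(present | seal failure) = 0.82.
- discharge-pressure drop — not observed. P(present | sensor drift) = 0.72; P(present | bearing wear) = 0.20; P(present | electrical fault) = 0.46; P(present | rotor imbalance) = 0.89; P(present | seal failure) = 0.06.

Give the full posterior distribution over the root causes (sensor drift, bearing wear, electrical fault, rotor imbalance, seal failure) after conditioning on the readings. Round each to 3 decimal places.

Multiply each prior by the joint likelihood of the reading pattern (using 1 − P(present | H) for each absent reading):
  sensor drift: 0.269 × 0.92 × (1 − 0.72) = 0.069294
  bearing wear: 0.163 × 0.35 × (1 − 0.20) = 0.04564
  electrical fault: 0.209 × 0.90 × (1 − 0.46) = 0.10157
  rotor imbalance: 0.295 × 0.15 × (1 − 0.89) = 0.0048675
  seal failure: 0.064 × 0.82 × (1 − 0.06) = 0.049331
Normalizing constant Z = 0.069294 + 0.04564 + 0.10157 + 0.0048675 + 0.049331 = 0.27071.
P(sensor drift | evidence) = 0.069294 / 0.27071 ≈ 0.256
P(bearing wear | evidence) = 0.04564 / 0.27071 ≈ 0.169
P(electrical fault | evidence) = 0.10157 / 0.27071 ≈ 0.375
P(rotor imbalance | evidence) = 0.0048675 / 0.27071 ≈ 0.018
P(seal failure | evidence) = 0.049331 / 0.27071 ≈ 0.182

0.256, 0.169, 0.375, 0.018, 0.182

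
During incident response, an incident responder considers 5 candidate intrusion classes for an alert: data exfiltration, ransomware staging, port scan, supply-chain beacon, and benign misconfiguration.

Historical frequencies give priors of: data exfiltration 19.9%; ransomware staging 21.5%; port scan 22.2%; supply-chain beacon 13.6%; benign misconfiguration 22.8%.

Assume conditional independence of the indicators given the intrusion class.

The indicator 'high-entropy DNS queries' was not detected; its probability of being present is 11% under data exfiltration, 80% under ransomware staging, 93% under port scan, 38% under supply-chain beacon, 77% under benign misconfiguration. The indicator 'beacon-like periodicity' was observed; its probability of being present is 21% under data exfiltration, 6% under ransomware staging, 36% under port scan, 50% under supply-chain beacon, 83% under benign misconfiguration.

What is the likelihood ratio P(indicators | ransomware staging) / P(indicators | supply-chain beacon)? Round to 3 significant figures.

0.0387

Joint likelihood of the indicator pattern under each hypothesis (using 1 − P(present | H) for each absent indicator):
  ransomware staging: (1 − 0.80) × 0.06 = 0.012
  supply-chain beacon: (1 − 0.38) × 0.50 = 0.31
Bayes factor = 0.012 / 0.31 ≈ 0.0387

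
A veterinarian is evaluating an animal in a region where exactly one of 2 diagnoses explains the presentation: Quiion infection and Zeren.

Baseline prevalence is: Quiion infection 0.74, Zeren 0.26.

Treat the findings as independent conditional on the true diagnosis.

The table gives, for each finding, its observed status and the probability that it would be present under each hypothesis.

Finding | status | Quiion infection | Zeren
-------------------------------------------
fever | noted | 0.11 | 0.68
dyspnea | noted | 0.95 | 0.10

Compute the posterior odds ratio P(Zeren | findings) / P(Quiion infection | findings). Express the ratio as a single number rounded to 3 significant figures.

Posterior odds equal prior odds times the likelihood ratio; only the two competing hypotheses matter.
  Zeren: 0.26 × 0.68 × 0.10 = 0.01768
  Quiion infection: 0.74 × 0.11 × 0.95 = 0.07733
Posterior odds = 0.01768 / 0.07733 ≈ 0.229.

0.229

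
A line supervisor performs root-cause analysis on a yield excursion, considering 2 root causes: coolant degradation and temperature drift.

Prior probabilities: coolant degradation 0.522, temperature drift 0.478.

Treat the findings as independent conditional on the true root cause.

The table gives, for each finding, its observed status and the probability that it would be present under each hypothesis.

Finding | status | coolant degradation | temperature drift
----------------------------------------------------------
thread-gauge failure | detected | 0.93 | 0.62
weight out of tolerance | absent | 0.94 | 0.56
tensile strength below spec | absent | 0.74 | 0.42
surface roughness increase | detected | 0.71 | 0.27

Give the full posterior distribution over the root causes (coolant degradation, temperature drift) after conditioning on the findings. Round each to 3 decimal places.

Multiply each prior by the joint likelihood of the evidence pattern (using 1 − P(present | H) for each absent finding):
  coolant degradation: 0.522 × 0.93 × (1 − 0.94) × (1 − 0.74) × 0.71 = 0.005377
  temperature drift: 0.478 × 0.62 × (1 − 0.56) × (1 − 0.42) × 0.27 = 0.02042
Normalizing constant Z = 0.005377 + 0.02042 = 0.025797.
P(coolant degradation | evidence) = 0.005377 / 0.025797 ≈ 0.208
P(temperature drift | evidence) = 0.02042 / 0.025797 ≈ 0.792

0.208, 0.792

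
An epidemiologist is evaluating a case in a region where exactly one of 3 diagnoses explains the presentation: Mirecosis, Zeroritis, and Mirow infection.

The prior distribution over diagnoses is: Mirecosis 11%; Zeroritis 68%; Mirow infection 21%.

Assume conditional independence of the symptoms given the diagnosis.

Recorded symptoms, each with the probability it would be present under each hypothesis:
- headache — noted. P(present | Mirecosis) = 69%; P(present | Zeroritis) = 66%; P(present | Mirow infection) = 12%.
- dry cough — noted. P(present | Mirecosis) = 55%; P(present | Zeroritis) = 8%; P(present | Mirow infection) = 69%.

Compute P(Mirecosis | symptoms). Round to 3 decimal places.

By Bayes' rule with conditional independence, the unnormalized weight for each hypothesis is prior × ∏ likelihoods:
  Mirecosis: 0.11 × 0.69 × 0.55 = 0.041745
  Zeroritis: 0.68 × 0.66 × 0.08 = 0.035904
  Mirow infection: 0.21 × 0.12 × 0.69 = 0.017388
The unnormalized weights sum to 0.095037.
P(Mirecosis | evidence) = 0.041745 / 0.095037 ≈ 0.439.

0.439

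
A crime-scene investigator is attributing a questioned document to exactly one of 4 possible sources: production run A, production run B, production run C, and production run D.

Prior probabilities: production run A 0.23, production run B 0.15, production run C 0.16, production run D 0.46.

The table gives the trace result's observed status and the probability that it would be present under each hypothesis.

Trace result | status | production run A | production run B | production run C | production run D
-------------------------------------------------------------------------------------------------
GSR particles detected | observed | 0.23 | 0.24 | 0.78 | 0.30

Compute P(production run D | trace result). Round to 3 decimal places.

For each hypothesis, the unnormalized posterior weight is prior × likelihood:
  production run A: 0.23 × 0.23 = 0.0529
  production run B: 0.15 × 0.24 = 0.036
  production run C: 0.16 × 0.78 = 0.1248
  production run D: 0.46 × 0.30 = 0.138
The unnormalized weights sum to 0.3517.
P(production run D | evidence) = 0.138 / 0.3517 ≈ 0.392.

0.392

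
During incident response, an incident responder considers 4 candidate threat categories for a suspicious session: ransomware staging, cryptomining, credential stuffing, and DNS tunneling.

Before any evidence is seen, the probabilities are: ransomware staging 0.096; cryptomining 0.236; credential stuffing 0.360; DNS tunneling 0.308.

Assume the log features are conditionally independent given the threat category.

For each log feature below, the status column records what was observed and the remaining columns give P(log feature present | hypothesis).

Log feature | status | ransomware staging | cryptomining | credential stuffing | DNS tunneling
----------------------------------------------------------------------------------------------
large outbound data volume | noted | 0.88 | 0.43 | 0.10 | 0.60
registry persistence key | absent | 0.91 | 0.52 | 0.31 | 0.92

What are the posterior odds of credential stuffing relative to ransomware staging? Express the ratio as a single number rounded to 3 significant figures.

3.27

Unnormalized posterior weight (prior times the log feature likelihoods) for each of the two hypotheses (using 1 − P(present | H) for each absent log feature):
  credential stuffing: 0.360 × 0.10 × (1 − 0.31) = 0.02484
  ransomware staging: 0.096 × 0.88 × (1 − 0.91) = 0.0076032
Posterior odds = 0.02484 / 0.0076032 ≈ 3.27.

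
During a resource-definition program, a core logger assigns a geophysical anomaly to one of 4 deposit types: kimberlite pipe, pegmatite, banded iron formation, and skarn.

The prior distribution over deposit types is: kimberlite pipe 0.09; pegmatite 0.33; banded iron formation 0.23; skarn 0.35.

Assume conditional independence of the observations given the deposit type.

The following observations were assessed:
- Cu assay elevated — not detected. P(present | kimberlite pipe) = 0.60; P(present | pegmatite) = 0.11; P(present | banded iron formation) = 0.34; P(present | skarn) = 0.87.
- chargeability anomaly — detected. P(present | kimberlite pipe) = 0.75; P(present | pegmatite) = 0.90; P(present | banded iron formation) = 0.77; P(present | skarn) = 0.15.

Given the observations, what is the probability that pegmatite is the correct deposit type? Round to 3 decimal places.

0.637

Multiply each prior by the joint likelihood of the evidence pattern (using 1 − P(present | H) for each absent observation):
  kimberlite pipe: 0.09 × (1 − 0.60) × 0.75 = 0.027
  pegmatite: 0.33 × (1 − 0.11) × 0.90 = 0.26433
  banded iron formation: 0.23 × (1 − 0.34) × 0.77 = 0.11689
  skarn: 0.35 × (1 − 0.87) × 0.15 = 0.006825
The unnormalized weights sum to 0.41504.
P(pegmatite | evidence) = 0.26433 / 0.41504 ≈ 0.637.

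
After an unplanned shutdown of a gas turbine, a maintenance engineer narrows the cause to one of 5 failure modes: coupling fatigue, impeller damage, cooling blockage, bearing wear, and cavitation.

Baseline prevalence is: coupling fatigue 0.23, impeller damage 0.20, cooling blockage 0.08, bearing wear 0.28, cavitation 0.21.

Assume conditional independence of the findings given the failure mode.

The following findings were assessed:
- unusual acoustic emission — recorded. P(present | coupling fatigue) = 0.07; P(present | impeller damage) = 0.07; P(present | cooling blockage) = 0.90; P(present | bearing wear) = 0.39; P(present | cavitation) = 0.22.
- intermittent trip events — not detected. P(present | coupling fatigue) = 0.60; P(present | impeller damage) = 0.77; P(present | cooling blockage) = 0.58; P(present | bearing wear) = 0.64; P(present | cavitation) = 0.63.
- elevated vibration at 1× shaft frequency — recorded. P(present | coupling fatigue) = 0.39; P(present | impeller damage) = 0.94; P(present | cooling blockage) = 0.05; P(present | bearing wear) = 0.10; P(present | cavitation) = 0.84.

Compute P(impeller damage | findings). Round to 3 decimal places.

0.119

Multiply each prior by the joint likelihood of the evidence pattern (using 1 − P(present | H) for each absent finding):
  coupling fatigue: 0.23 × 0.07 × (1 − 0.60) × 0.39 = 0.0025116
  impeller damage: 0.20 × 0.07 × (1 − 0.77) × 0.94 = 0.0030268
  cooling blockage: 0.08 × 0.90 × (1 − 0.58) × 0.05 = 0.001512
  bearing wear: 0.28 × 0.39 × (1 − 0.64) × 0.10 = 0.0039312
  cavitation: 0.21 × 0.22 × (1 − 0.63) × 0.84 = 0.014359
Normalizing constant Z = 0.0025116 + 0.0030268 + 0.001512 + 0.0039312 + 0.014359 = 0.025341.
P(impeller damage | evidence) = 0.0030268 / 0.025341 ≈ 0.119.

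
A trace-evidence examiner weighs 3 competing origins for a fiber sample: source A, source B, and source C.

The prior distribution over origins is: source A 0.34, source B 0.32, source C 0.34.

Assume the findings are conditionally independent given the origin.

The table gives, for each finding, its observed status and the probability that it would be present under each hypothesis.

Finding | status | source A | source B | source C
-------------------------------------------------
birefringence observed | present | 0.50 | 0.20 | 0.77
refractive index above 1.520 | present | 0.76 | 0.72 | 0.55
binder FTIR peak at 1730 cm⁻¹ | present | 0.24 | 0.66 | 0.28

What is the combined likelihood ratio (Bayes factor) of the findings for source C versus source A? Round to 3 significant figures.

1.30

The Bayes factor is the ratio of the joint likelihoods of the evidence pattern under the two hypotheses.
  source C: 0.77 × 0.55 × 0.28 = 0.11858
  source A: 0.50 × 0.76 × 0.24 = 0.0912
Bayes factor = 0.11858 / 0.0912 ≈ 1.30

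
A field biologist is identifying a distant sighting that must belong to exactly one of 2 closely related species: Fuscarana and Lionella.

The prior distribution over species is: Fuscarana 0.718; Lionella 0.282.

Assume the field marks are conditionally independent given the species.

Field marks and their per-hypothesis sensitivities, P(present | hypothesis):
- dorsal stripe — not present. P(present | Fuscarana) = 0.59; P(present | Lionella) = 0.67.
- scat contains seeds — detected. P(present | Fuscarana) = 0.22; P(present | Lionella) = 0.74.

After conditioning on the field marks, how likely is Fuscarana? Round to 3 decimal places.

0.485

By Bayes' rule with conditional independence, the unnormalized weight for each hypothesis is prior × ∏ likelihoods (using 1 − P(present | H) for each absent field mark):
  Fuscarana: 0.718 × (1 − 0.59) × 0.22 = 0.064764
  Lionella: 0.282 × (1 − 0.67) × 0.74 = 0.068864
Marginal likelihood of the evidence = 0.13363.
P(Fuscarana | evidence) = 0.064764 / 0.13363 ≈ 0.485.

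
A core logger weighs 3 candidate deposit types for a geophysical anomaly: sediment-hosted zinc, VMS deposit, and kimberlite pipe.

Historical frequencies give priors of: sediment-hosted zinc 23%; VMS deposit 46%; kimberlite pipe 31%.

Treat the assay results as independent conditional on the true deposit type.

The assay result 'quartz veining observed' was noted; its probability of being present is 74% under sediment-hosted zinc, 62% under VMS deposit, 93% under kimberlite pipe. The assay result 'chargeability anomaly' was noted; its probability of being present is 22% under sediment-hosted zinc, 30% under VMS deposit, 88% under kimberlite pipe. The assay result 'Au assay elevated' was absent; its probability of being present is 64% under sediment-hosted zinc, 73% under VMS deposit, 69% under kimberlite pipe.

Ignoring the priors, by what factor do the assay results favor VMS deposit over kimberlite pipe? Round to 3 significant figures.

Joint likelihood of the assay result pattern under each hypothesis (using 1 − P(present | H) for each absent assay result):
  VMS deposit: 0.62 × 0.30 × (1 − 0.73) = 0.05022
  kimberlite pipe: 0.93 × 0.88 × (1 − 0.69) = 0.2537
Bayes factor = 0.05022 / 0.2537 ≈ 0.198

0.198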